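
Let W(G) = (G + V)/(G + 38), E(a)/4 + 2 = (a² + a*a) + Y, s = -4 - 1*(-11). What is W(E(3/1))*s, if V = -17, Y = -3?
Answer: 49/18 ≈ 2.7222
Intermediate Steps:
s = 7 (s = -4 + 11 = 7)
E(a) = -20 + 8*a² (E(a) = -8 + 4*((a² + a*a) - 3) = -8 + 4*((a² + a²) - 3) = -8 + 4*(2*a² - 3) = -8 + 4*(-3 + 2*a²) = -8 + (-12 + 8*a²) = -20 + 8*a²)
W(G) = (-17 + G)/(38 + G) (W(G) = (G - 17)/(G + 38) = (-17 + G)/(38 + G))
W(E(3/1))*s = ((-17 + (-20 + 8*(3/1)²))/(38 + (-20 + 8*(3/1)²)))*7 = ((-17 + (-20 + 8*(3*1)²))/(38 + (-20 + 8*(3*1)²)))*7 = ((-17 + (-20 + 8*3²))/(38 + (-20 + 8*3²)))*7 = ((-17 + (-20 + 8*9))/(38 + (-20 + 8*9)))*7 = ((-17 + (-20 + 72))/(38 + (-20 + 72)))*7 = ((-17 + 52)/(38 + 52))*7 = (35/90)*7 = ((1/90)*35)*7 = (7/18)*7 = 49/18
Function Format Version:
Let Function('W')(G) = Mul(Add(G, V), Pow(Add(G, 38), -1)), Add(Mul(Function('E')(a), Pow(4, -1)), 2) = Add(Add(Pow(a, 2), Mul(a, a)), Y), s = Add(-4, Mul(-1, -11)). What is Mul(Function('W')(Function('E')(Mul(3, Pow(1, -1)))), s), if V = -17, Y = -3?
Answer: Rational(49, 18) ≈ 2.7222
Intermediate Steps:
s = 7 (s = Add(-4, 11) = 7)
Function('E')(a) = Add(-20, Mul(8, Pow(a, 2))) (Function('E')(a) = Add(-8, Mul(4, Add(Add(Pow(a, 2), Mul(a, a)), -3))) = Add(-8, Mul(4, Add(Add(Pow(a, 2), Pow(a, 2)), -3))) = Add(-8, Mul(4, Add(Mul(2, Pow(a, 2)), -3))) = Add(-8, Mul(4, Add(-3, Mul(2, Pow(a, 2))))) = Add(-8, Add(-12, Mul(8, Pow(a, 2)))) = Add(-20, Mul(8, Pow(a, 2))))
Function('W')(G) = Mul(Pow(Add(38, G), -1), Add(-17, G)) (Function('W')(G) = Mul(Add(G, -17), Pow(Add(G, 38), -1)) = Mul(Add(-17, G), Pow(Add(38, G), -1)) = Mul(Pow(Add(38, G), -1), Add(-17, G)))
Mul(Function('W')(Function('E')(Mul(3, Pow(1, -1)))), s) = Mul(Mul(Pow(Add(38, Add(-20, Mul(8, Pow(Mul(3, Pow(1, -1)), 2)))), -1), Add(-17, Add(-20, Mul(8, Pow(Mul(3, Pow(1, -1)), 2))))), 7) = Mul(Mul(Pow(Add(38, Add(-20, Mul(8, Pow(Mul(3, 1), 2)))), -1), Add(-17, Add(-20, Mul(8, Pow(Mul(3, 1), 2))))), 7) = Mul(Mul(Pow(Add(38, Add(-20, Mul(8, Pow(3, 2)))), -1), Add(-17, Add(-20, Mul(8, Pow(3, 2))))), 7) = Mul(Mul(Pow(Add(38, Add(-20, Mul(8, 9))), -1), Add(-17, Add(-20, Mul(8, 9)))), 7) = Mul(Mul(Pow(Add(38, Add(-20, 72)), -1), Add(-17, Add(-20, 72))), 7) = Mul(Mul(Pow(Add(38, 52), -1), Add(-17, 52)), 7) = Mul(Mul(Pow(90, -1), 35), 7) = Mul(Mul(Rational(1, 90), 35), 7) = Mul(Rational(7, 18), 7) = Rational(49, 18)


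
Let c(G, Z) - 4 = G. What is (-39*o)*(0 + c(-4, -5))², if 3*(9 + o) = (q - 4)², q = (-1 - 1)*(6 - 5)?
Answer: 0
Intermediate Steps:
q = -2 (q = -2*1 = -2)
c(G, Z) = 4 + G
o = 3 (o = -9 + (-2 - 4)²/3 = -9 + (⅓)*(-6)² = -9 + (⅓)*36 = -9 + 12 = 3)
(-39*o)*(0 + c(-4, -5))² = (-39*3)*(0 + (4 - 4))² = -117*(0 + 0)² = -117*0² = -117*0 = 0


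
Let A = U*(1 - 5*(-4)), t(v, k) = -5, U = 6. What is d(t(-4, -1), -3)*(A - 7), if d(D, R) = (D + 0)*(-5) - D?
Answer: 3570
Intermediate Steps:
A = 126 (A = 6*(1 - 5*(-4)) = 6*(1 + 20) = 6*21 = 126)
d(D, R) = -6*D (d(D, R) = D*(-5) - D = -5*D - D = -6*D)
d(t(-4, -1), -3)*(A - 7) = (-6*(-5))*(126 - 7) = 30*119 = 3570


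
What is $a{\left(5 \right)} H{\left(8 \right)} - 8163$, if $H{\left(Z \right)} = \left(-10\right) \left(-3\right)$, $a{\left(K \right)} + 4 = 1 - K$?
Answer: $-8403$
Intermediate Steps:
$a{\left(K \right)} = -3 - K$ ($a{\left(K \right)} = -4 - \left(-1 + K\right) = -3 - K$)
$H{\left(Z \right)} = 30$
$a{\left(5 \right)} H{\left(8 \right)} - 8163 = \left(-3 - 5\right) 30 - 8163 = \left(-8\right) 30 - 8163 = -240 - 8163 = -8403$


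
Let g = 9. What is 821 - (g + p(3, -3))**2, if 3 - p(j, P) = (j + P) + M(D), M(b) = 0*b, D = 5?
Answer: 677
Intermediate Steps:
M(b) = 0
p(j, P) = 3 - P - j (p(j, P) = 3 - ((j + P) + 0) = 3 - ((P + j) + 0) = 3 - (P + j) = 3 + (-P - j) = 3 - P - j)
821 - (g + p(3, -3))**2 = 821 - (9 + (3 - 1*(-3) - 1*3))**2 = 821 - (9 + (3 + 3 - 3))**2 = 821 - (9 + 3)**2 = 821 - 1*12**2 = 821 - 1*144 = 821 - 144 = 677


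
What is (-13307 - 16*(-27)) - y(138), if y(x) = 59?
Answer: -12934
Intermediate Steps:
(-13307 - 16*(-27)) - y(138) = (-13307 - 16*(-27)) - 1*59 = (-13307 - 1*(-432)) - 59 = (-13307 + 432) - 59 = -12875 - 59 = -12934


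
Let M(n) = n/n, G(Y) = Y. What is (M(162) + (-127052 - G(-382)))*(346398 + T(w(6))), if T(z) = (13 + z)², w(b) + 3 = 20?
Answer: -43991890362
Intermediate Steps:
w(b) = 17 (w(b) = -3 + 20 = 17)
M(n) = 1
(M(162) + (-127052 - G(-382)))*(346398 + T(w(6))) = (1 + (-127052 - 1*(-382)))*(346398 + (13 + 17)²) = (1 + (-127052 + 382))*(346398 + 30²) = (1 - 126670)*(346398 + 900) = -126669*347298 = -43991890362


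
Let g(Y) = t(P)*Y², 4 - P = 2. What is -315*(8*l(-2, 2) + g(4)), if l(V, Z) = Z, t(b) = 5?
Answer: -30240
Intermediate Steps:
P = 2 (P = 4 - 1*2 = 4 - 2 = 2)
g(Y) = 5*Y²
-315*(8*l(-2, 2) + g(4)) = -315*(8*2 + 5*4²) = -315*(16 + 5*16) = -315*(16 + 80) = -315*96 = -30240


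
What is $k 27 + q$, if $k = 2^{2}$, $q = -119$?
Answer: $-11$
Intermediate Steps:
$k = 4$
$k 27 + q = 4 \cdot 27 - 119 = 108 - 119 = -11$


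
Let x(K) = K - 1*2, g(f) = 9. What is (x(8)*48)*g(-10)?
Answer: 2592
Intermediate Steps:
x(K) = -2 + K (x(K) = K - 2 = -2 + K)
(x(8)*48)*g(-10) = ((-2 + 8)*48)*9 = (6*48)*9 = 288*9 = 2592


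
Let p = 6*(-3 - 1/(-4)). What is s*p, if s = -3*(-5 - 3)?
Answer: -396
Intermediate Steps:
s = 24 (s = -3*(-8) = 24)
p = -33/2 (p = 6*(-3 - 1*(-¼)) = 6*(-3 + ¼) = 6*(-11/4) = -33/2 ≈ -16.500)
s*p = 24*(-33/2) = -396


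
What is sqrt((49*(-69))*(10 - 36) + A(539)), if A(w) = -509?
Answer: sqrt(87397) ≈ 295.63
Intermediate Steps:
sqrt((49*(-69))*(10 - 36) + A(539)) = sqrt((49*(-69))*(10 - 36) - 509) = sqrt(-3381*(-26) - 509) = sqrt(87906 - 509) = sqrt(87397)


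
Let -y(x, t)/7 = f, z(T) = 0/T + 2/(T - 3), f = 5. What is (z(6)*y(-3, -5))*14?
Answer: -980/3 ≈ -326.67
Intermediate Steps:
z(T) = 2/(-3 + T) (z(T) = 0 + 2/(-3 + T) = 2/(-3 + T))
y(x, t) = -35 (y(x, t) = -7*5 = -35)
(z(6)*y(-3, -5))*14 = ((2/(-3 + 6))*(-35))*14 = ((2/3)*(-35))*14 = ((2*(⅓))*(-35))*14 = ((⅔)*(-35))*14 = -70/3*14 = -980/3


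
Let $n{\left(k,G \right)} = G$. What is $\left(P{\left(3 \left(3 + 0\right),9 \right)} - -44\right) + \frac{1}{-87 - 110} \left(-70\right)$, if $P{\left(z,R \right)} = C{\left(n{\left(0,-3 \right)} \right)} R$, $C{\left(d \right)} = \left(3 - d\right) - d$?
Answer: $\frac{24695}{197} \approx 125.36$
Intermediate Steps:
$C{\left(d \right)} = 3 - 2 d$
$P{\left(z,R \right)} = 9 R$ ($P{\left(z,R \right)} = \left(3 - -6\right) R = \left(3 + 6\right) R = 9 R$)
$\left(P{\left(3 \left(3 + 0\right),9 \right)} - -44\right) + \frac{1}{-87 - 110} \left(-70\right) = \left(9 \cdot 9 - -44\right) + \frac{1}{-87 - 110} \left(-70\right) = \left(81 + 44\right) + \frac{1}{-197} \left(-70\right) = 125 - - \frac{70}{197} = 125 + \frac{70}{197} = \frac{24695}{197}$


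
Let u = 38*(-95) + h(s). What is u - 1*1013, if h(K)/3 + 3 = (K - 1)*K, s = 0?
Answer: -4632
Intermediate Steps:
h(K) = -9 + 3*K*(-1 + K) (h(K) = -9 + 3*((K - 1)*K) = -9 + 3*((-1 + K)*K) = -9 + 3*(K*(-1 + K)) = -9 + 3*K*(-1 + K))
u = -3619 (u = 38*(-95) + (-9 - 3*0 + 3*0²) = -3610 + (-9 + 0 + 3*0) = -3610 + (-9 + 0 + 0) = -3610 - 9 = -3619)
u - 1*1013 = -3619 - 1*1013 = -3619 - 1013 = -4632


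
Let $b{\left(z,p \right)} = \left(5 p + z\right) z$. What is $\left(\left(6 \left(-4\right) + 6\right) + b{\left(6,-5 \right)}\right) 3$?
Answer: $-396$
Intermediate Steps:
$b{\left(z,p \right)} = z \left(z + 5 p\right)$ ($b{\left(z,p \right)} = \left(z + 5 p\right) z = z \left(z + 5 p\right)$)
$\left(\left(6 \left(-4\right) + 6\right) + b{\left(6,-5 \right)}\right) 3 = \left(\left(6 \left(-4\right) + 6\right) + 6 \left(6 + 5 \left(-5\right)\right)\right) 3 = \left(\left(-24 + 6\right) + 6 \left(6 - 25\right)\right) 3 = \left(-18 + 6 \left(-19\right)\right) 3 = \left(-18 - 114\right) 3 = \left(-132\right) 3 = -396$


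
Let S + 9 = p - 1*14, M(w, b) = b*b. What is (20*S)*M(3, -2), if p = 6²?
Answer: 1040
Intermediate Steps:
p = 36
M(w, b) = b²
S = 13 (S = -9 + (36 - 1*14) = -9 + (36 - 14) = -9 + 22 = 13)
(20*S)*M(3, -2) = (20*13)*(-2)² = 260*4 = 1040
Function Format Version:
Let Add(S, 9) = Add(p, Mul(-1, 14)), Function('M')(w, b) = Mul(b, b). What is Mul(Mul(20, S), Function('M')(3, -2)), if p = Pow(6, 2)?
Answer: 1040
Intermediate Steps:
p = 36
Function('M')(w, b) = Pow(b, 2)
S = 13 (S = Add(-9, Add(36, Mul(-1, 14))) = Add(-9, Add(36, -14)) = Add(-9, 22) = 13)
Mul(Mul(20, S), Function('M')(3, -2)) = Mul(Mul(20, 13), Pow(-2, 2)) = Mul(260, 4) = 1040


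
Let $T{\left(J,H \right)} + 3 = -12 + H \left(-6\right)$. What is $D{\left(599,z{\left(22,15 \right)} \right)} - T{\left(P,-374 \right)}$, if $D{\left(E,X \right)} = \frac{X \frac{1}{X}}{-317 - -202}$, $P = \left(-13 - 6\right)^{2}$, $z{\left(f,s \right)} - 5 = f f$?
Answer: $- \frac{256336}{115} \approx -2229.0$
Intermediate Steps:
$z{\left(f,s \right)} = 5 + f^{2}$ ($z{\left(f,s \right)} = 5 + f f = 5 + f^{2}$)
$P = 361$ ($P = \left(-19\right)^{2} = 361$)
$D{\left(E,X \right)} = - \frac{1}{115}$ ($D{\left(E,X \right)} = 1 \frac{1}{-317 + 202} = 1 \frac{1}{-115} = 1 \left(- \frac{1}{115}\right) = - \frac{1}{115}$)
$T{\left(J,H \right)} = -15 - 6 H$ ($T{\left(J,H \right)} = -3 + \left(-12 + H \left(-6\right)\right) = -3 - \left(12 + 6 H\right) = -15 - 6 H$)
$D{\left(599,z{\left(22,15 \right)} \right)} - T{\left(P,-374 \right)} = - \frac{1}{115} - \left(-15 - -2244\right) = - \frac{1}{115} - \left(-15 + 2244\right) = - \frac{1}{115} - 2229 = - \frac{256336}{115}$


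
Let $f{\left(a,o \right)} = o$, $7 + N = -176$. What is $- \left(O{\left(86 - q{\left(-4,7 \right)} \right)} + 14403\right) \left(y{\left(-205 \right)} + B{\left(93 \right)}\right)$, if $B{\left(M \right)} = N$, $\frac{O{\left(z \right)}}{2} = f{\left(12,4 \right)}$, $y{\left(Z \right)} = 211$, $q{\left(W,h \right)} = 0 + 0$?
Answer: $-403508$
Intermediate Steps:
$q{\left(W,h \right)} = 0$
$N = -183$ ($N = -7 - 176 = -183$)
$O{\left(z \right)} = 8$ ($O{\left(z \right)} = 2 \cdot 4 = 8$)
$B{\left(M \right)} = -183$
$- \left(O{\left(86 - q{\left(-4,7 \right)} \right)} + 14403\right) \left(y{\left(-205 \right)} + B{\left(93 \right)}\right) = - \left(8 + 14403\right) \left(211 - 183\right) = - 14411 \cdot 28 = \left(-1\right) 403508 = -403508$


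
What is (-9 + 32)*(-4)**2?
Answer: 368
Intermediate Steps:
(-9 + 32)*(-4)**2 = 23*16 = 368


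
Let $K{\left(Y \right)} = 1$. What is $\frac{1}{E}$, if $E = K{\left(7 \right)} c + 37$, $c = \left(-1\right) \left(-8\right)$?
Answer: $\frac{1}{45} \approx 0.022222$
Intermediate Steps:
$c = 8$
$E = 45$ ($E = 1 \cdot 8 + 37 = 8 + 37 = 45$)
$\frac{1}{E} = \frac{1}{45}$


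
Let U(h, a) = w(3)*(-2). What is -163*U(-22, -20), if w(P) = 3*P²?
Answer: 8802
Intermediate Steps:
U(h, a) = -54 (U(h, a) = (3*3²)*(-2) = (3*9)*(-2) = 27*(-2) = -54)
-163*U(-22, -20) = -163*(-54) = 8802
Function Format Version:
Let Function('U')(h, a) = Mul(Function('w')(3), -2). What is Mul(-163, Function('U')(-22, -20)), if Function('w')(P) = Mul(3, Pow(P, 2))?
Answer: 8802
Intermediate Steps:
Function('U')(h, a) = -54 (Function('U')(h, a) = Mul(Mul(3, Pow(3, 2)), -2) = Mul(Mul(3, 9), -2) = Mul(27, -2) = -54)
Mul(-163, Function('U')(-22, -20)) = Mul(-163, -54) = 8802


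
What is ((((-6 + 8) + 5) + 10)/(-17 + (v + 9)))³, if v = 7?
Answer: -4913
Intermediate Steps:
((((-6 + 8) + 5) + 10)/(-17 + (v + 9)))³ = ((((-6 + 8) + 5) + 10)/(-17 + (7 + 9)))³ = (((2 + 5) + 10)/(-17 + 16))³ = ((7 + 10)/(-1))³ = (17*(-1))³ = (-17)³ = -4913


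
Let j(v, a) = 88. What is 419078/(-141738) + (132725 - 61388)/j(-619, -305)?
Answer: 5037142421/6236472 ≈ 807.69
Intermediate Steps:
419078/(-141738) + (132725 - 61388)/j(-619, -305) = 419078/(-141738) + (132725 - 61388)/88 = 419078*(-1/141738) + 71337*(1/88) = -209539/70869 + 71337/88 = 5037142421/6236472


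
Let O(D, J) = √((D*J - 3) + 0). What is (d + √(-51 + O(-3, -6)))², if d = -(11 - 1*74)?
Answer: (63 + I*√(51 - √15))² ≈ 3921.9 + 864.98*I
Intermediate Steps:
d = 63 (d = -(11 - 74) = -1*(-63) = 63)
O(D, J) = √(-3 + D*J) (O(D, J) = √((-3 + D*J) + 0) = √(-3 + D*J))
(d + √(-51 + O(-3, -6)))² = (63 + √(-51 + √(-3 - 3*(-6))))² = (63 + √(-51 + √(-3 + 18)))² = (63 + √(-51 + √15))²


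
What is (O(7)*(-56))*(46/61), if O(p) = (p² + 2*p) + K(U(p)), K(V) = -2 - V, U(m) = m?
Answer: -139104/61 ≈ -2280.4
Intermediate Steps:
O(p) = -2 + p + p² (O(p) = (p² + 2*p) + (-2 - p) = -2 + p + p²)
(O(7)*(-56))*(46/61) = ((-2 + 7 + 7²)*(-56))*(46/61) = ((-2 + 7 + 49)*(-56))*(46*(1/61)) = (54*(-56))*(46/61) = -3024*46/61 = -139104/61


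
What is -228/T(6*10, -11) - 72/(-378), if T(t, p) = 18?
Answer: -262/21 ≈ -12.476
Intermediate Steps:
-228/T(6*10, -11) - 72/(-378) = -228/18 - 72/(-378) = -228*1/18 - 72*(-1/378) = -38/3 + 4/21 = -262/21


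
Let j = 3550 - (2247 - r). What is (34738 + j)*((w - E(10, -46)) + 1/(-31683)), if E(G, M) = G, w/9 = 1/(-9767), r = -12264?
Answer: -1247193730172/5244879 ≈ -2.3779e+5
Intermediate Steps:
w = -9/9767 (w = 9/(-9767) = 9*(-1/9767) = -9/9767 ≈ -0.00092147)
j = -10961 (j = 3550 - (2247 - 1*(-12264)) = 3550 - (2247 + 12264) = 3550 - 1*14511 = 3550 - 14511 = -10961)
(34738 + j)*((w - E(10, -46)) + 1/(-31683)) = (34738 - 10961)*((-9/9767 - 1*10) + 1/(-31683)) = 23777*((-9/9767 - 10) - 1/31683) = 23777*(-97679/9767 - 1/31683) = 23777*(-3094773524/309447861) = -1247193730172/5244879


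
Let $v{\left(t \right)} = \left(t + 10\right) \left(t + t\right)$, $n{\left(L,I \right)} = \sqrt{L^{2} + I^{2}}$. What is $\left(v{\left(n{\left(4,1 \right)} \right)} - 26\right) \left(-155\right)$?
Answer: $-1240 - 3100 \sqrt{17} \approx -14022.0$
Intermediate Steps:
$n{\left(L,I \right)} = \sqrt{I^{2} + L^{2}}$
$v{\left(t \right)} = 2 t \left(10 + t\right)$ ($v{\left(t \right)} = \left(10 + t\right) 2 t = 2 t \left(10 + t\right)$)
$\left(v{\left(n{\left(4,1 \right)} \right)} - 26\right) \left(-155\right) = \left(2 \sqrt{1^{2} + 4^{2}} \left(10 + \sqrt{1^{2} + 4^{2}}\right) - 26\right) \left(-155\right) = \left(2 \sqrt{1 + 16} \left(10 + \sqrt{1 + 16}\right) - 26\right) \left(-155\right) = \left(2 \sqrt{17} \left(10 + \sqrt{17}\right) - 26\right) \left(-155\right) = \left(-26 + 2 \sqrt{17} \left(10 + \sqrt{17}\right)\right) \left(-155\right) = 4030 - 310 \sqrt{17} \left(10 + \sqrt{17}\right)$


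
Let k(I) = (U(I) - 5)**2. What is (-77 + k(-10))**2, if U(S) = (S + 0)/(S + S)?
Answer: 51529/16 ≈ 3220.6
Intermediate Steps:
U(S) = 1/2 (U(S) = S/((2*S)) = S*(1/(2*S)) = 1/2)
k(I) = 81/4 (k(I) = (1/2 - 5)**2 = (-9/2)**2 = 81/4)
(-77 + k(-10))**2 = (-77 + 81/4)**2 = (-227/4)**2 = 51529/16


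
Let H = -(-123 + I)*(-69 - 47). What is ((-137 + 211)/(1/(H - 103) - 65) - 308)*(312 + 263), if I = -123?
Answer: -165448307525/930768 ≈ -1.7775e+5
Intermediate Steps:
H = -28536 (H = -(-123 - 123)*(-69 - 47) = -(-246)*(-116) = -1*28536 = -28536)
((-137 + 211)/(1/(H - 103) - 65) - 308)*(312 + 263) = ((-137 + 211)/(1/(-28536 - 103) - 65) - 308)*(312 + 263) = (74/(1/(-28639) - 65) - 308)*575 = (74/(-1/28639 - 65) - 308)*575 = (74/(-1861536/28639) - 308)*575 = (74*(-28639/1861536) - 308)*575 = (-1059643/930768 - 308)*575 = -287736187/930768*575 = -165448307525/930768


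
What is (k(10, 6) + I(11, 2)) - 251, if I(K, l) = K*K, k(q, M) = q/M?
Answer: -385/3 ≈ -128.33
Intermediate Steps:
I(K, l) = K²
(k(10, 6) + I(11, 2)) - 251 = (10/6 + 11²) - 251 = (10*(⅙) + 121) - 251 = (5/3 + 121) - 251 = 368/3 - 251 = -385/3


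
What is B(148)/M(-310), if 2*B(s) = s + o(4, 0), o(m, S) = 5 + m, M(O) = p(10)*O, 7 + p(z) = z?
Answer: -157/1860 ≈ -0.084409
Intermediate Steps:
p(z) = -7 + z
M(O) = 3*O (M(O) = (-7 + 10)*O = 3*O)
B(s) = 9/2 + s/2 (B(s) = (s + (5 + 4))/2 = (s + 9)/2 = (9 + s)/2 = 9/2 + s/2)
B(148)/M(-310) = (9/2 + (½)*148)/((3*(-310))) = (9/2 + 74)/(-930) = (157/2)*(-1/930) = -157/1860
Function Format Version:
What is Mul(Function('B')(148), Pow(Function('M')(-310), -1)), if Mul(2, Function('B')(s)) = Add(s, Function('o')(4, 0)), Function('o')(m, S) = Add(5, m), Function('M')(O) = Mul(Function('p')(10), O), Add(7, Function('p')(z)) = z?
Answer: Rational(-157, 1860) ≈ -0.084409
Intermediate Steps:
Function('p')(z) = Add(-7, z)
Function('M')(O) = Mul(3, O) (Function('M')(O) = Mul(Add(-7, 10), O) = Mul(3, O))
Function('B')(s) = Add(Rational(9, 2), Mul(Rational(1, 2), s)) (Function('B')(s) = Mul(Rational(1, 2), Add(s, Add(5, 4))) = Mul(Rational(1, 2), Add(s, 9)) = Mul(Rational(1, 2), Add(9, s)) = Add(Rational(9, 2), Mul(Rational(1, 2), s)))
Mul(Function('B')(148), Pow(Function('M')(-310), -1)) = Mul(Add(Rational(9, 2), Mul(Rational(1, 2), 148)), Pow(Mul(3, -310), -1)) = Mul(Add(Rational(9, 2), 74), Pow(-930, -1)) = Mul(Rational(157, 2), Rational(-1, 930)) = Rational(-157, 1860)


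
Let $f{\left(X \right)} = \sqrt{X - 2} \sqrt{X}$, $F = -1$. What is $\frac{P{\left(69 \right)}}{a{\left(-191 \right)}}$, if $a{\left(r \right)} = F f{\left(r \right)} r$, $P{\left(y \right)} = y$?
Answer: $- \frac{69 \sqrt{36863}}{7040833} \approx -0.0018816$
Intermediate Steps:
$f{\left(X \right)} = \sqrt{X} \sqrt{-2 + X}$ ($f{\left(X \right)} = \sqrt{-2 + X} \sqrt{X} = \sqrt{X} \sqrt{-2 + X}$)
$a{\left(r \right)} = - r^{\frac{3}{2}} \sqrt{-2 + r}$ ($a{\left(r \right)} = - \sqrt{r} \sqrt{-2 + r} r = - r^{\frac{3}{2}} \sqrt{-2 + r}$)
$\frac{P{\left(69 \right)}}{a{\left(-191 \right)}} = \frac{69}{\left(-1\right) \left(-191\right)^{\frac{3}{2}} \sqrt{-2 - 191}} = \frac{69}{\left(-1\right) \left(- 191 i \sqrt{191}\right) \sqrt{-193}} = \frac{69}{\left(-1\right) \left(- 191 i \sqrt{191}\right) i \sqrt{193}} = \frac{69}{\left(-191\right) \sqrt{36863}} = 69 \left(- \frac{\sqrt{36863}}{7040833}\right) = - \frac{69 \sqrt{36863}}{7040833}$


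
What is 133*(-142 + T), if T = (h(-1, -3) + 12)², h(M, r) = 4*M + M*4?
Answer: -16758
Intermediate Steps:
h(M, r) = 8*M (h(M, r) = 4*M + 4*M = 8*M)
T = 16 (T = (8*(-1) + 12)² = (-8 + 12)² = 4² = 16)
133*(-142 + T) = 133*(-142 + 16) = 133*(-126) = -16758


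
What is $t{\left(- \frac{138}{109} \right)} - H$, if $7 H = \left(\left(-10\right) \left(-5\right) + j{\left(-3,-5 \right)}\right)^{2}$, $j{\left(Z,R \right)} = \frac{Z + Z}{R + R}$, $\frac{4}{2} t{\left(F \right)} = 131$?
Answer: $- \frac{105093}{350} \approx -300.27$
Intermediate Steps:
$t{\left(F \right)} = \frac{131}{2}$ ($t{\left(F \right)} = \frac{1}{2} \cdot 131 = \frac{131}{2}$)
$j{\left(Z,R \right)} = \frac{Z}{R}$ ($j{\left(Z,R \right)} = \frac{2 Z}{2 R} = 2 Z \frac{1}{2 R} = \frac{Z}{R}$)
$H = \frac{64009}{175}$ ($H = \frac{\left(\left(-10\right) \left(-5\right) - \frac{3}{-5}\right)^{2}}{7} = \frac{\left(50 - - \frac{3}{5}\right)^{2}}{7} = \frac{\left(50 + \frac{3}{5}\right)^{2}}{7} = \frac{\left(\frac{253}{5}\right)^{2}}{7} = \frac{1}{7} \cdot \frac{64009}{25} = \frac{64009}{175} \approx 365.77$)
$t{\left(- \frac{138}{109} \right)} - H = \frac{131}{2} - \frac{64009}{175} = - \frac{105093}{350}$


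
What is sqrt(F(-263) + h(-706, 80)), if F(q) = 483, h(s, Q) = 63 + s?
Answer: 4*I*sqrt(10) ≈ 12.649*I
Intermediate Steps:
sqrt(F(-263) + h(-706, 80)) = sqrt(483 + (63 - 706)) = sqrt(483 - 643) = sqrt(-160) = 4*I*sqrt(10)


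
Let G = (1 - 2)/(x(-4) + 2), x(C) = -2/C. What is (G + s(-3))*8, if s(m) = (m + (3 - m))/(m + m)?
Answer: -36/5 ≈ -7.2000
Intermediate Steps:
G = -2/5 (G = (1 - 2)/(-2/(-4) + 2) = -1/(-2*(-1/4) + 2) = -1/(1/2 + 2) = -1/5/2 = -1*2/5 = -2/5 ≈ -0.40000)
s(m) = 3/(2*m) (s(m) = 3/((2*m)) = 3*(1/(2*m)) = 3/(2*m))
(G + s(-3))*8 = (-2/5 + (3/2)/(-3))*8 = (-2/5 + (3/2)*(-1/3))*8 = (-2/5 - 1/2)*8 = -9/10*8 = -36/5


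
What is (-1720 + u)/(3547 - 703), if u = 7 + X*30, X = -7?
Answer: -641/948 ≈ -0.67616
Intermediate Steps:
u = -203 (u = 7 - 7*30 = 7 - 210 = -203)
(-1720 + u)/(3547 - 703) = (-1720 - 203)/(3547 - 703) = -1923/2844 = -1923*1/2844 = -641/948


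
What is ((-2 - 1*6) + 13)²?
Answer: 25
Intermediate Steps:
((-2 - 1*6) + 13)² = ((-2 - 6) + 13)² = (-8 + 13)² = 5² = 25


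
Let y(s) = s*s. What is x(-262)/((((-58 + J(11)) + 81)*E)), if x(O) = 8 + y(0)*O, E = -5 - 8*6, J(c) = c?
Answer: -4/901 ≈ -0.0044395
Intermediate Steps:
y(s) = s²
E = -53 (E = -5 - 48 = -53)
x(O) = 8 (x(O) = 8 + 0²*O = 8 + 0*O = 8 + 0 = 8)
x(-262)/((((-58 + J(11)) + 81)*E)) = 8/((((-58 + 11) + 81)*(-53))) = 8/(((-47 + 81)*(-53))) = 8/((34*(-53))) = 8/(-1802) = 8*(-1/1802) = -4/901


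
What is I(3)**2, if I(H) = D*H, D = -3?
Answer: 81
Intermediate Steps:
I(H) = -3*H
I(3)**2 = (-3*3)**2 = (-9)**2 = 81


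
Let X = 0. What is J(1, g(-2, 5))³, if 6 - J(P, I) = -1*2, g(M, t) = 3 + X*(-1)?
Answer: 512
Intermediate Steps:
g(M, t) = 3 (g(M, t) = 3 + 0*(-1) = 3 + 0 = 3)
J(P, I) = 8 (J(P, I) = 6 - (-1)*2 = 6 - 1*(-2) = 6 + 2 = 8)
J(1, g(-2, 5))³ = 8³ = 512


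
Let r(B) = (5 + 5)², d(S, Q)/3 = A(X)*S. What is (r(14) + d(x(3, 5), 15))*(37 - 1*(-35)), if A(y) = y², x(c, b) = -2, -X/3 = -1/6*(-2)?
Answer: 6768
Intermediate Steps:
X = -1 (X = -3*(-1/6)*(-2) = -3*(-1*⅙)*(-2) = -(-1)*(-2)/2 = -3*⅓ = -1)
d(S, Q) = 3*S (d(S, Q) = 3*((-1)²*S) = 3*(1*S) = 3*S)
r(B) = 100 (r(B) = 10² = 100)
(r(14) + d(x(3, 5), 15))*(37 - 1*(-35)) = (100 + 3*(-2))*(37 - 1*(-35)) = (100 - 6)*(37 + 35) = 94*72 = 6768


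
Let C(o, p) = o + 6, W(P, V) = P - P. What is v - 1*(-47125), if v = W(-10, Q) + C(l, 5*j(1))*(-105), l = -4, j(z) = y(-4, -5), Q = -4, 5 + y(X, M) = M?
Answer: 46915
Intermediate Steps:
y(X, M) = -5 + M
j(z) = -10 (j(z) = -5 - 5 = -10)
W(P, V) = 0
C(o, p) = 6 + o
v = -210 (v = 0 + (6 - 4)*(-105) = 0 + 2*(-105) = 0 - 210 = -210)
v - 1*(-47125) = -210 - 1*(-47125) = -210 + 47125 = 46915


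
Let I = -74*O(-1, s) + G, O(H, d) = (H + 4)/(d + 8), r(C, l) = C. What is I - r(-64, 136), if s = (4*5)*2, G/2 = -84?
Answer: -869/8 ≈ -108.63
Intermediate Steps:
G = -168 (G = 2*(-84) = -168)
s = 40 (s = 20*2 = 40)
O(H, d) = (4 + H)/(8 + d)
I = -1381/8 (I = -74*(4 - 1)/(8 + 40) - 168 = -74*3/48 - 168 = -37*3/24 - 168 = -74*1/16 - 168 = -37/8 - 168 = -1381/8 ≈ -172.63)
I - r(-64, 136) = -1381/8 - 1*(-64) = -1381/8 + 64 = -869/8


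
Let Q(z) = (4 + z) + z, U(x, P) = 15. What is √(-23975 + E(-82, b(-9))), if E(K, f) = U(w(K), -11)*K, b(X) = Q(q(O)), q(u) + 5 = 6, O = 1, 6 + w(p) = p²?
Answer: 71*I*√5 ≈ 158.76*I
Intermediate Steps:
w(p) = -6 + p²
q(u) = 1 (q(u) = -5 + 6 = 1)
Q(z) = 4 + 2*z
b(X) = 6 (b(X) = 4 + 2*1 = 4 + 2 = 6)
E(K, f) = 15*K
√(-23975 + E(-82, b(-9))) = √(-23975 + 15*(-82)) = √(-23975 - 1230) = √(-25205) = 71*I*√5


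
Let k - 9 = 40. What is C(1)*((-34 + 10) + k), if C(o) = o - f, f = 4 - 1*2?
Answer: -25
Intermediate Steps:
k = 49 (k = 9 + 40 = 49)
f = 2 (f = 4 - 2 = 2)
C(o) = -2 + o (C(o) = o - 1*2 = o - 2 = -2 + o)
C(1)*((-34 + 10) + k) = (-2 + 1)*((-34 + 10) + 49) = -(-24 + 49) = -1*25 = -25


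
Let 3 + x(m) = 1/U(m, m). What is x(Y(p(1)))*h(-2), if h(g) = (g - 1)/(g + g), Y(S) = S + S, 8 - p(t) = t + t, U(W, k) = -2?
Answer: -21/8 ≈ -2.6250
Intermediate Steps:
p(t) = 8 - 2*t (p(t) = 8 - (t + t) = 8 - 2*t)
Y(S) = 2*S
x(m) = -7/2 (x(m) = -3 + 1/(-2) = -3 - ½ = -7/2)
h(g) = (-1 + g)/(2*g) (h(g) = (-1 + g)/((2*g)) = (-1 + g)*(1/(2*g)) = (-1 + g)/(2*g))
x(Y(p(1)))*h(-2) = -7*(-1 - 2)/(4*(-2)) = -7*(-1)*(-3)/(4*2) = -7/2*¾ = -21/8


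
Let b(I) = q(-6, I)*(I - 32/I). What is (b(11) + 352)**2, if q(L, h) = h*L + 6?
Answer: 2155024/121 ≈ 17810.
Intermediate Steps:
q(L, h) = 6 + L*h (q(L, h) = L*h + 6 = 6 + L*h)
b(I) = (6 - 6*I)*(I - 32/I)
(b(11) + 352)**2 = (-6*(-1 + 11)*(-32 + 11**2)/11 + 352)**2 = (-6*1/11*10*(-32 + 121) + 352)**2 = (-6*1/11*10*89 + 352)**2 = (-5340/11 + 352)**2 = (-1468/11)**2 = 2155024/121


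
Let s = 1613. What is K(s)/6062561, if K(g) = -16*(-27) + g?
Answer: 2045/6062561 ≈ 0.00033732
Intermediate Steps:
K(g) = 432 + g
K(s)/6062561 = (432 + 1613)/6062561 = 2045*(1/6062561) = 2045/6062561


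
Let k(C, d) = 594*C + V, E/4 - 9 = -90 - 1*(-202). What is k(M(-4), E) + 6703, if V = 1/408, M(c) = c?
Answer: 1765417/408 ≈ 4327.0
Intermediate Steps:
V = 1/408 ≈ 0.0024510
E = 484 (E = 36 + 4*(-90 - 1*(-202)) = 36 + 4*(-90 + 202) = 36 + 4*112 = 36 + 448 = 484)
k(C, d) = 1/408 + 594*C (k(C, d) = 594*C + 1/408 = 1/408 + 594*C)
k(M(-4), E) + 6703 = (1/408 + 594*(-4)) + 6703 = (1/408 - 2376) + 6703 = -969407/408 + 6703 = 1765417/408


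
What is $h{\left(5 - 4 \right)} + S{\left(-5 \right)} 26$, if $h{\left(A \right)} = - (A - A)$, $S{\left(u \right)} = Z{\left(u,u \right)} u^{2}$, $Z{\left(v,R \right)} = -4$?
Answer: $-2600$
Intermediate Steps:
$S{\left(u \right)} = - 4 u^{2}$
$h{\left(A \right)} = 0$ ($h{\left(A \right)} = \left(-1\right) 0 = 0$)
$h{\left(5 - 4 \right)} + S{\left(-5 \right)} 26 = 0 + - 4 \left(-5\right)^{2} \cdot 26 = 0 + \left(-4\right) 25 \cdot 26 = 0 - 2600 = -2600$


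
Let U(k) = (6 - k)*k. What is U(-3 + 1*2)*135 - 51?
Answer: -996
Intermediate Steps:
U(k) = k*(6 - k)
U(-3 + 1*2)*135 - 51 = ((-3 + 1*2)*(6 - (-3 + 1*2)))*135 - 51 = ((-3 + 2)*(6 - (-3 + 2)))*135 - 51 = -(6 - 1*(-1))*135 - 51 = -(6 + 1)*135 - 51 = -1*7*135 - 51 = -7*135 - 51 = -945 - 51 = -996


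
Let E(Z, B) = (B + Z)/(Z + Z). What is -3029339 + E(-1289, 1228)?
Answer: -7809635881/2578 ≈ -3.0293e+6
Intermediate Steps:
E(Z, B) = (B + Z)/(2*Z) (E(Z, B) = (B + Z)/((2*Z)) = (B + Z)*(1/(2*Z)) = (B + Z)/(2*Z))
-3029339 + E(-1289, 1228) = -3029339 + (½)*(1228 - 1289)/(-1289) = -3029339 + (½)*(-1/1289)*(-61) = -3029339 + 61/2578 = -7809635881/2578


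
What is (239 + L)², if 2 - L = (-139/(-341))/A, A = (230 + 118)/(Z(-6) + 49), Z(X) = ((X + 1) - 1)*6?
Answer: 817798761146761/14082094224 ≈ 58074.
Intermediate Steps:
Z(X) = 6*X (Z(X) = ((1 + X) - 1)*6 = X*6 = 6*X)
A = 348/13 (A = (230 + 118)/(6*(-6) + 49) = 348/(-36 + 49) = 348/13 ≈ 26.769)
L = 235529/118668 (L = 2 - (-139/(-341))/348/13 = 2 - (-139*(-1/341))*13/348 = 2 - 139*13/(341*348) = 2 - 1*1807/118668 = 2 - 1807/118668 = 235529/118668 ≈ 1.9848)
(239 + L)² = (239 + 235529/118668)² = (28597181/118668)² = 817798761146761/14082094224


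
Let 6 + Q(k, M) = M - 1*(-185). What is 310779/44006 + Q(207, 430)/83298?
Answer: 2159505733/305467649 ≈ 7.0695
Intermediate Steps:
Q(k, M) = 179 + M (Q(k, M) = -6 + (M - 1*(-185)) = -6 + (M + 185) = -6 + (185 + M) = 179 + M)
310779/44006 + Q(207, 430)/83298 = 310779/44006 + (179 + 430)/83298 = 310779*(1/44006) + 609*(1/83298) = 310779/44006 + 203/27766 = 2159505733/305467649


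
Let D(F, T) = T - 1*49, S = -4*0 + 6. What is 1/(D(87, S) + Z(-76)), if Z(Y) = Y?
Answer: -1/119 ≈ -0.0084034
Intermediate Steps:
S = 6 (S = 0 + 6 = 6)
D(F, T) = -49 + T (D(F, T) = T - 49 = -49 + T)
1/(D(87, S) + Z(-76)) = 1/((-49 + 6) - 76) = 1/(-43 - 76) = 1/(-119) = -1/119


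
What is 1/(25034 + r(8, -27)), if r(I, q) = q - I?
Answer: 1/24999 ≈ 4.0002e-5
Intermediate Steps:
1/(25034 + r(8, -27)) = 1/(25034 + (-27 - 1*8)) = 1/(25034 + (-27 - 8)) = 1/(25034 - 35) = 1/24999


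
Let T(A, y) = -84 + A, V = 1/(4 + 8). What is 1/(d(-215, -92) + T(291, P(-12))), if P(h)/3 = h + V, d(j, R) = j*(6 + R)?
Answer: 1/18697 ≈ 5.3485e-5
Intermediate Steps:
V = 1/12 ≈ 0.083333
P(h) = ¼ + 3*h (P(h) = 3*(h + 1/12) = 3*(1/12 + h) = ¼ + 3*h)
1/(d(-215, -92) + T(291, P(-12))) = 1/(-215*(6 - 92) + (-84 + 291)) = 1/(-215*(-86) + 207) = 1/(18490 + 207) = 1/18697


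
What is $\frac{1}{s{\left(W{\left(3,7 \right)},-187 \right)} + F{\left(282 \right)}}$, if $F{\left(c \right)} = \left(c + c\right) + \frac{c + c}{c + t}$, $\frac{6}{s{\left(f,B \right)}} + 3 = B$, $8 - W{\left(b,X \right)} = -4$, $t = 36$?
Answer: $\frac{5035}{2848511} \approx 0.0017676$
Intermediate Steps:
$W{\left(b,X \right)} = 12$ ($W{\left(b,X \right)} = 8 - -4 = 8 + 4 = 12$)
$s{\left(f,B \right)} = \frac{6}{-3 + B}$
$F{\left(c \right)} = 2 c + \frac{2 c}{36 + c}$ ($F{\left(c \right)} = \left(c + c\right) + \frac{c + c}{c + 36} = 2 c + \frac{2 c}{36 + c}$)
$\frac{1}{s{\left(W{\left(3,7 \right)},-187 \right)} + F{\left(282 \right)}} = \frac{1}{\frac{6}{-3 - 187} + 2 \cdot 282 \frac{1}{36 + 282} \left(37 + 282\right)} = \frac{1}{\frac{6}{-190} + 2 \cdot 282 \cdot \frac{1}{318} \cdot 319} = \frac{1}{6 \left(- \frac{1}{190}\right) + 2 \cdot 282 \cdot \frac{1}{318} \cdot 319} = \frac{1}{- \frac{3}{95} + \frac{29986}{53}} = \frac{1}{\frac{2848511}{5035}} = \frac{5035}{2848511}$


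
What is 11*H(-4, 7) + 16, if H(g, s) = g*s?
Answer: -292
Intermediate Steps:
11*H(-4, 7) + 16 = 11*(-4*7) + 16 = 11*(-28) + 16 = -308 + 16 = -292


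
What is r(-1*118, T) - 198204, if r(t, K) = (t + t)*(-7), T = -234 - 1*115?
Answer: -196552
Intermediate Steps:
T = -349 (T = -234 - 115 = -349)
r(t, K) = -14*t (r(t, K) = (2*t)*(-7) = -14*t)
r(-1*118, T) - 198204 = -(-14)*118 - 198204 = -14*(-118) - 198204 = 1652 - 198204 = -196552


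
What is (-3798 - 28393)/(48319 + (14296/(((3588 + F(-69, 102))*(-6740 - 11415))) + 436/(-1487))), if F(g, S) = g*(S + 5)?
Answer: -3298021405569825/4950331768955477 ≈ -0.66622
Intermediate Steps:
F(g, S) = g*(5 + S)
(-3798 - 28393)/(48319 + (14296/(((3588 + F(-69, 102))*(-6740 - 11415))) + 436/(-1487))) = (-3798 - 28393)/(48319 + (14296/(((3588 - 69*(5 + 102))*(-6740 - 11415))) + 436/(-1487))) = -32191/(48319 + (14296/(((3588 - 69*107)*(-18155))) + 436*(-1/1487))) = -32191/(48319 + (14296/(((3588 - 7383)*(-18155))) - 436/1487)) = -32191/(48319 + (14296/((-3795*(-18155))) - 436/1487)) = -32191/(48319 + (14296/68898225 - 436/1487)) = -32191/(48319 - 30018367948/102451660575) = -32191/4950331768955477/102451660575 = -32191*102451660575/4950331768955477 = -3298021405569825/4950331768955477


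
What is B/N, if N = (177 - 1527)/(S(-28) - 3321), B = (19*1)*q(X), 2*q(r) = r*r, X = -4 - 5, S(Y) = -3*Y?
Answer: 184509/100 ≈ 1845.1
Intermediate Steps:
X = -9
q(r) = r**2/2 (q(r) = (r*r)/2 = r**2/2)
B = 1539/2 (B = (19*1)*((1/2)*(-9)**2) = 19*((1/2)*81) = 19*(81/2) = 1539/2 ≈ 769.50)
N = 450/1079 (N = (177 - 1527)/(-3*(-28) - 3321) = -1350/(84 - 3321) = -1350/(-3237) = -1350*(-1/3237) = 450/1079 ≈ 0.41705)
B/N = 1539/(2*(450/1079)) = (1539/2)*(1079/450) = 184509/100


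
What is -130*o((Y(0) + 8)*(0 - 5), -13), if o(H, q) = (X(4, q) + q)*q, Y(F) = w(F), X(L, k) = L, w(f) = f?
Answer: -15210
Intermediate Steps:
Y(F) = F
o(H, q) = q*(4 + q) (o(H, q) = (4 + q)*q = q*(4 + q))
-130*o((Y(0) + 8)*(0 - 5), -13) = -(-1690)*(4 - 13) = -(-1690)*(-9) = -130*117 = -15210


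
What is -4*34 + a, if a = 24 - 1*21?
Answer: -133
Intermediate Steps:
a = 3 (a = 24 - 21 = 3)
-4*34 + a = -4*34 + 3 = -136 + 3 = -133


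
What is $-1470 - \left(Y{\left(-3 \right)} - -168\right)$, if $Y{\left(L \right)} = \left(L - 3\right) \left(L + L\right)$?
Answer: $-1674$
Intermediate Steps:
$Y{\left(L \right)} = 2 L \left(-3 + L\right)$ ($Y{\left(L \right)} = \left(-3 + L\right) 2 L = 2 L \left(-3 + L\right)$)
$-1470 - \left(Y{\left(-3 \right)} - -168\right) = -1470 - \left(2 \left(-3\right) \left(-3 - 3\right) - -168\right) = -1470 - \left(2 \left(-3\right) \left(-6\right) + 168\right) = -1470 - \left(36 + 168\right) = -1470 - 204 = -1674$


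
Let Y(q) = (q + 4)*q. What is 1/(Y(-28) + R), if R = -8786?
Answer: -1/8114 ≈ -0.00012324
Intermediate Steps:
Y(q) = q*(4 + q) (Y(q) = (4 + q)*q = q*(4 + q))
1/(Y(-28) + R) = 1/(-28*(4 - 28) - 8786) = 1/(-28*(-24) - 8786) = 1/(672 - 8786) = 1/(-8114) = -1/8114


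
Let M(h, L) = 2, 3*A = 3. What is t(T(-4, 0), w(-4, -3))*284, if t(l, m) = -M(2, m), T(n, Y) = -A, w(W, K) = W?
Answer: -568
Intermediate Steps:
A = 1 (A = (⅓)*3 = 1)
T(n, Y) = -1 (T(n, Y) = -1*1 = -1)
t(l, m) = -2 (t(l, m) = -1*2 = -2)
t(T(-4, 0), w(-4, -3))*284 = -2*284 = -568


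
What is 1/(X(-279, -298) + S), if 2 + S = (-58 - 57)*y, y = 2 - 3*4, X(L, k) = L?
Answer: 1/869 ≈ 0.0011507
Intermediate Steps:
y = -10 (y = 2 - 12 = -10)
S = 1148 (S = -2 + (-58 - 57)*(-10) = -2 - 115*(-10) = -2 + 1150 = 1148)
1/(X(-279, -298) + S) = 1/(-279 + 1148) = 1/869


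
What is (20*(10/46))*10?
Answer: 1000/23 ≈ 43.478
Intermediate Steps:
(20*(10/46))*10 = (20*(10*(1/46)))*10 = (20*(5/23))*10 = (100/23)*10 = 1000/23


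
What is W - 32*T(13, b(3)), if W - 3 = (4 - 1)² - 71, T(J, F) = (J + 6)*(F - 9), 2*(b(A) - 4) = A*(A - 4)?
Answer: 3893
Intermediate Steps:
b(A) = 4 + A*(-4 + A)/2 (b(A) = 4 + (A*(A - 4))/2 = 4 + (A*(-4 + A))/2 = 4 + A*(-4 + A)/2)
T(J, F) = (-9 + F)*(6 + J) (T(J, F) = (6 + J)*(-9 + F) = (-9 + F)*(6 + J))
W = -59 (W = 3 + ((4 - 1)² - 71) = 3 + (3² - 71) = 3 + (9 - 71) = 3 - 62 = -59)
W - 32*T(13, b(3)) = -59 - 32*(-54 - 9*13 + 6*(4 + (½)*3² - 2*3) + (4 + (½)*3² - 2*3)*13) = -59 - 32*(-54 - 117 + 6*(4 + (½)*9 - 6) + (4 + (½)*9 - 6)*13) = -59 - 32*(-54 - 117 + 6*(4 + 9/2 - 6) + (4 + 9/2 - 6)*13) = -59 - 32*(-54 - 117 + 6*(5/2) + (5/2)*13) = -59 - 32*(-54 - 117 + 15 + 65/2) = -59 - 32*(-247/2) = -59 + 3952 = 3893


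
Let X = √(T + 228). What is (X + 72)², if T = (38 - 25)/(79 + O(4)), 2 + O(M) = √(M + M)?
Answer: (72 + √(228 + 13/(77 + 2*√2)))² ≈ 7587.3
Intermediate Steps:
O(M) = -2 + √2*√M (O(M) = -2 + √(M + M) = -2 + √(2*M) = -2 + √2*√M)
T = 13/(77 + 2*√2) (T = (38 - 25)/(79 + (-2 + √2*√4)) = 13/(79 + (-2 + √2*2)) = 13/(79 + (-2 + 2*√2)) = 13/(77 + 2*√2) ≈ 0.16285)
X = √(1350989/5921 - 26*√2/5921) (X = √((1001/5921 - 26*√2/5921) + 228) = √(1350989/5921 - 26*√2/5921) ≈ 15.105)
(X + 72)² = (√(17569 + 456*√2)/√(77 + 2*√2) + 72)² = (72 + √(17569 + 456*√2)/√(77 + 2*√2))²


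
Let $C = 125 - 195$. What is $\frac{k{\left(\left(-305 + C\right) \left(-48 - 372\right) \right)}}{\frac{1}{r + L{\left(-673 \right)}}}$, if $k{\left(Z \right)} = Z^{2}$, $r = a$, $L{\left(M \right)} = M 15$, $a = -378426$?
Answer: $-9637749056250000$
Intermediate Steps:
$C = -70$
$L{\left(M \right)} = 15 M$
$r = -378426$
$\frac{k{\left(\left(-305 + C\right) \left(-48 - 372\right) \right)}}{\frac{1}{r + L{\left(-673 \right)}}} = \frac{\left(\left(-305 - 70\right) \left(-48 - 372\right)\right)^{2}}{\frac{1}{-378426 + 15 \left(-673\right)}} = \frac{\left(\left(-375\right) \left(-420\right)\right)^{2}}{\frac{1}{-378426 - 10095}} = \frac{157500^{2}}{\frac{1}{-388521}} = \frac{24806250000}{- \frac{1}{388521}} = 24806250000 \left(-388521\right) = -9637749056250000$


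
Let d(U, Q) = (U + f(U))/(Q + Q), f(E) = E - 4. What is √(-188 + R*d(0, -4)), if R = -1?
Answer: I*√754/2 ≈ 13.73*I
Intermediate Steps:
f(E) = -4 + E
d(U, Q) = (-4 + 2*U)/(2*Q) (d(U, Q) = (U + (-4 + U))/(Q + Q) = (-4 + 2*U)/((2*Q)) = (-4 + 2*U)*(1/(2*Q)) = (-4 + 2*U)/(2*Q))
√(-188 + R*d(0, -4)) = √(-188 - (-2 + 0)/(-4)) = √(-188 - (-1)*(-2)/4) = √(-188 - 1*½) = √(-188 - ½) = √(-377/2) = I*√754/2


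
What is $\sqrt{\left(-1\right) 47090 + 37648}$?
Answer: $i \sqrt{9442} \approx 97.17 i$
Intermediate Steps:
$\sqrt{\left(-1\right) 47090 + 37648} = \sqrt{-47090 + 37648} = \sqrt{-9442} = i \sqrt{9442}$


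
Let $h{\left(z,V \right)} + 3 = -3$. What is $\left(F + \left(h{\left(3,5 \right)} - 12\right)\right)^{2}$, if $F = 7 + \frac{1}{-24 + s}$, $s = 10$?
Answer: $\frac{24025}{196} \approx 122.58$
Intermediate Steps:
$h{\left(z,V \right)} = -6$ ($h{\left(z,V \right)} = -3 - 3 = -6$)
$F = \frac{97}{14}$ ($F = 7 + \frac{1}{-24 + 10} = 7 + \frac{1}{-14} = 7 - \frac{1}{14} = \frac{97}{14} \approx 6.9286$)
$\left(F + \left(h{\left(3,5 \right)} - 12\right)\right)^{2} = \left(\frac{97}{14} - 18\right)^{2} = \left(- \frac{155}{14}\right)^{2} = \frac{24025}{196}$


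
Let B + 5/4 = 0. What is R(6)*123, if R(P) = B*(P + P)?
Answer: -1845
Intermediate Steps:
B = -5/4 (B = -5/4 + 0 = -5/4 ≈ -1.2500)
R(P) = -5*P/2 (R(P) = -5*(P + P)/4 = -5*P/2)
R(6)*123 = -5/2*6*123 = -15*123 = -1845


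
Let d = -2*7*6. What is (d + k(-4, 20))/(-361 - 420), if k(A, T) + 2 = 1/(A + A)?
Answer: 689/6248 ≈ 0.11028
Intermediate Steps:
k(A, T) = -2 + 1/(2*A) (k(A, T) = -2 + 1/(A + A) = -2 + 1/(2*A))
d = -84 (d = -14*6 = -84)
(d + k(-4, 20))/(-361 - 420) = (-84 + (-2 + (½)/(-4)))/(-361 - 420) = (-84 + (-2 + (½)*(-¼)))/(-781) = (-84 + (-2 - ⅛))*(-1/781) = (-84 - 17/8)*(-1/781) = -689/8*(-1/781) = 689/6248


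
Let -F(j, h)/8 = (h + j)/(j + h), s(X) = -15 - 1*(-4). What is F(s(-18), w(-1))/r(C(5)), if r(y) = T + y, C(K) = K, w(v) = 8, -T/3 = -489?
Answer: -1/184 ≈ -0.0054348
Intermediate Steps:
T = 1467 (T = -3*(-489) = 1467)
s(X) = -11 (s(X) = -15 + 4 = -11)
F(j, h) = -8 (F(j, h) = -8*(h + j)/(j + h) = -8*(h + j)/(h + j) = -8*1 = -8)
r(y) = 1467 + y
F(s(-18), w(-1))/r(C(5)) = -8/(1467 + 5) = -8/1472 = -8*1/1472 = -1/184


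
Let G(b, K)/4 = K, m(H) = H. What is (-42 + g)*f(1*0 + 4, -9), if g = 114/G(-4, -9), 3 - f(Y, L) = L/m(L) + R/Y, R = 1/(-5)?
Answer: -11111/120 ≈ -92.592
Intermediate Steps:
G(b, K) = 4*K
R = -⅕ ≈ -0.20000
f(Y, L) = 2 + 1/(5*Y) (f(Y, L) = 3 - (L/L - 1/(5*Y)) = 3 - (1 - 1/(5*Y)) = 3 + (-1 + 1/(5*Y)) = 2 + 1/(5*Y))
g = -19/6 (g = 114/((4*(-9))) = 114/(-36) = 114*(-1/36) = -19/6 ≈ -3.1667)
(-42 + g)*f(1*0 + 4, -9) = (-42 - 19/6)*(2 + 1/(5*(1*0 + 4))) = -271*(2 + 1/(5*(0 + 4)))/6 = -271*(2 + (⅕)/4)/6 = -271*(2 + (⅕)*(¼))/6 = -271*(2 + 1/20)/6 = -271/6*41/20 = -11111/120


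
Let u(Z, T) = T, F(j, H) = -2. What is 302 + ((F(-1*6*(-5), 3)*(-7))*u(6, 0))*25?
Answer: 302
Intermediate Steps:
302 + ((F(-1*6*(-5), 3)*(-7))*u(6, 0))*25 = 302 + (-2*(-7)*0)*25 = 302 + (14*0)*25 = 302 + 0*25 = 302 + 0 = 302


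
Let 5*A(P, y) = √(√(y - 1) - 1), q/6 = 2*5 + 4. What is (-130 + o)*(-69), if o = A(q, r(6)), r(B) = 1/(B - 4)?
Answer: 8970 - 69*√(-4 + 2*I*√2)/10 ≈ 8965.4 - 14.555*I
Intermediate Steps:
r(B) = 1/(-4 + B)
q = 84 (q = 6*(2*5 + 4) = 6*(10 + 4) = 6*14 = 84)
A(P, y) = √(-1 + √(-1 + y))/5 (A(P, y) = √(√(y - 1) - 1)/5 = √(√(-1 + y) - 1)/5 = √(-1 + √(-1 + y))/5)
o = √(-1 + I*√2/2)/5 (o = √(-1 + √(-1 + 1/(-4 + 6)))/5 = √(-1 + √(-1 + 1/2))/5 = √(-1 + √(-1 + ½))/5 = √(-1 + √(-½))/5 = √(-1 + I*√2/2)/5 ≈ 0.067044 + 0.21094*I)
(-130 + o)*(-69) = (-130 + √(-4 + 2*I*√2)/10)*(-69) = 8970 - 69*√(-4 + 2*I*√2)/10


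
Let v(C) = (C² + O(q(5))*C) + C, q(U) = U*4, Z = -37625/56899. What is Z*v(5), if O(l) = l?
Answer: -4891250/56899 ≈ -85.964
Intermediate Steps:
Z = -37625/56899 (Z = -37625*1/56899 = -37625/56899 ≈ -0.66126)
q(U) = 4*U
v(C) = C² + 21*C (v(C) = (C² + (4*5)*C) + C = (C² + 20*C) + C = C² + 21*C)
Z*v(5) = -188125*(21 + 5)/56899 = -188125*26/56899 = -37625/56899*130 = -4891250/56899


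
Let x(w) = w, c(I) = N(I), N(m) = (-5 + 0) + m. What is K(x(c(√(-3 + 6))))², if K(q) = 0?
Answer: 0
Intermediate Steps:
N(m) = -5 + m
c(I) = -5 + I
K(x(c(√(-3 + 6))))² = 0² = 0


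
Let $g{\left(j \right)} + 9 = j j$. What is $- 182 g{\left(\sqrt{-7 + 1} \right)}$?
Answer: $2730$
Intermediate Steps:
$g{\left(j \right)} = -9 + j^{2}$ ($g{\left(j \right)} = -9 + j j = -9 + j^{2}$)
$- 182 g{\left(\sqrt{-7 + 1} \right)} = - 182 \left(-9 + \left(\sqrt{-7 + 1}\right)^{2}\right) = - 182 \left(-9 + \left(\sqrt{-6}\right)^{2}\right) = - 182 \left(-9 + \left(i \sqrt{6}\right)^{2}\right) = - 182 \left(-9 - 6\right) = \left(-182\right) \left(-15\right) = 2730$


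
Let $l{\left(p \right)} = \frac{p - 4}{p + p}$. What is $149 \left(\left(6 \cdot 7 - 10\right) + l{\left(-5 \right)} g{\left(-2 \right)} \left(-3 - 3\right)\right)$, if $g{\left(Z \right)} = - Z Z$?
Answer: $\frac{39932}{5} \approx 7986.4$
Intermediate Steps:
$l{\left(p \right)} = \frac{-4 + p}{2 p}$
$g{\left(Z \right)} = - Z^{2}$
$149 \left(\left(6 \cdot 7 - 10\right) + l{\left(-5 \right)} g{\left(-2 \right)} \left(-3 - 3\right)\right) = 149 \left(\left(6 \cdot 7 - 10\right) + \frac{-4 - 5}{2 \left(-5\right)} \left(- \left(-2\right)^{2}\right) \left(-3 - 3\right)\right) = 149 \left(\left(42 - 10\right) + \frac{1}{2} \left(- \frac{1}{5}\right) \left(-9\right) \left(\left(-1\right) 4\right) \left(-6\right)\right) = 149 \left(32 + \frac{9}{10} \left(-4\right) \left(-6\right)\right) = 149 \left(32 - - \frac{108}{5}\right) = 149 \left(32 + \frac{108}{5}\right) = 149 \cdot \frac{268}{5} = \frac{39932}{5}$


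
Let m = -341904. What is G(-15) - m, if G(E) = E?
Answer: 341889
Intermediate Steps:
G(-15) - m = -15 - 1*(-341904) = -15 + 341904 = 341889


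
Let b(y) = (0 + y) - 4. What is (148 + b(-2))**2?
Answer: 20164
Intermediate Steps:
b(y) = -4 + y (b(y) = y - 4 = -4 + y)
(148 + b(-2))**2 = (148 + (-4 - 2))**2 = (148 - 6)**2 = 142**2 = 20164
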